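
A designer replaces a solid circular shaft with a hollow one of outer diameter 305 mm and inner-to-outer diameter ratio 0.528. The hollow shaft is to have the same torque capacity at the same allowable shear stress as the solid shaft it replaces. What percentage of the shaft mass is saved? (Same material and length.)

23.9 %

Equal τ_max and T ⇒ the solid shaft needs d_s³ = d_o³(1−k⁴), so d_s = 305·(1−0.528⁴)^(1/3) = 296.9 mm.
Area ratio A_h/A_s = d_o²(1−k²)/d_s² = (1−k²)/(1−k⁴)^(2/3) = 0.7612.
Mass saving = 1 − 0.7612 = 23.9 %.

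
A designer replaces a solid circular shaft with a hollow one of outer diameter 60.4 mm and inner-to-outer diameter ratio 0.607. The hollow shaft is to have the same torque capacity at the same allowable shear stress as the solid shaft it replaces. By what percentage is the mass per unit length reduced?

Equal τ_max and T ⇒ the solid shaft needs d_s³ = d_o³(1−k⁴), so d_s = 60.4·(1−0.607⁴)^(1/3) = 57.53 mm.
Area ratio A_h/A_s = d_o²(1−k²)/d_s² = (1−k²)/(1−k⁴)^(2/3) = 0.6961.
Mass saving = 1 − 0.6961 = 30.4 %.

30.4 %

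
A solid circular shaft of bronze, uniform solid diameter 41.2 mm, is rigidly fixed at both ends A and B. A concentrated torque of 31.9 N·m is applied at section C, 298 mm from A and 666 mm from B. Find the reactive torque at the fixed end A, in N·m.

With uniform GJ and both ends fixed, compatibility θ_AC = θ_CB gives T_A·a = T_B·b, together with T_A + T_B = T₀.
T_A = T₀·b/(a+b) = 31.90·666/964.0 = 22.04 N·m; T_B = 9.861 N·m.

22.0 N·m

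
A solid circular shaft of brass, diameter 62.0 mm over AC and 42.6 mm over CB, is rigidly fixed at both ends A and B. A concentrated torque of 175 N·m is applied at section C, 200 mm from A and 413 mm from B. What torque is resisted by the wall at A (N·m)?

Compatibility: T_A·a/J_AC = T_B·b/J_CB with T_A + T_B = T₀.
J_AC = 1.45×10^-6 m⁴, J_CB = 3.23×10^-7 m⁴, so T_A = T₀·(J_AC/a)/((J_AC/a)+(J_CB/b)) = 158.0 N·m, T_B = 17.05 N·m.

158 N·m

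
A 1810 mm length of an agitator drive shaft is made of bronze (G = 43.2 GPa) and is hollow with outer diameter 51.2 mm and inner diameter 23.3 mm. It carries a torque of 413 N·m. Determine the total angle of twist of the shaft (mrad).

26.8 mrad

J = π(d_o⁴ − d_i⁴)/32 = π(0.0512⁴ − 0.0233⁴)/32 = 6.457×10^-7 m⁴.
θ = T·L/(G·J) = 413.0 × 1.81 / (43.2×10⁹ × 6.457×10^-7) = 0.02680 rad.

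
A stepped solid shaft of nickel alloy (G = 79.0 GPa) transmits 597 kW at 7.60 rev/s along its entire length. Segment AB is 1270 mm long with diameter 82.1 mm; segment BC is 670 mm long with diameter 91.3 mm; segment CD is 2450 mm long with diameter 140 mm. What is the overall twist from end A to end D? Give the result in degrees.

4.06°

ω = 2π·7.60 = 47.75 rad/s, so T = P/ω = 597×10³ / 47.75 = 12500 N·m.
J_AB = π(0.0821)⁴/32 = 4.46×10^-6 m⁴; J_BC = π(0.0913)⁴/32 = 6.82×10^-6 m⁴; J_CD = π(0.140)⁴/32 = 3.77×10^-5 m⁴.
θ = (T/G)·Σ L_i/J_i = (12500/79.0×10⁹)·(1.27/4.46×10^-6 + 0.670/6.82×10^-6 + 2.45/3.77×10^-5) = 0.07088 rad.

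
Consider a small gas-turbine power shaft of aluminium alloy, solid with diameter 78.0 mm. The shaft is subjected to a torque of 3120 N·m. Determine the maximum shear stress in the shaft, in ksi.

4.86 ksi

J = πd⁴/32 = π(0.0780)⁴/32 = 3.634×10^-6 m⁴.
τ_max = T·r/J = 3120 × 0.0390 / 3.634×10^-6 = 3.348×10^7 Pa.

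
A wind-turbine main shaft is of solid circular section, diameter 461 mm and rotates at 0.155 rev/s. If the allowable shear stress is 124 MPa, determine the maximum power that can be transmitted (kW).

2320 kW

J = πd⁴/32 = π(0.461)⁴/32 = 4.434×10^-3 m⁴.
T_max = τ_allow·J/r = 1.24×10^8 × 4.434×10^-3 / 0.231 = 2.385e6 N·m.
ω = 2π·0.155 = 0.9739 rad/s, so P_max = T_max·ω = 2.323×10^6 W.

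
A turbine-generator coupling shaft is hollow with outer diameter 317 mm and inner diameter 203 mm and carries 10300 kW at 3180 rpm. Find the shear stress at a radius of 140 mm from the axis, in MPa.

5.25 MPa

ω = 2π·3180/60 = 333.0 rad/s, so T = P/ω = 10300×10³ / 333.0 = 30930 N·m.
J = π(d_o⁴ − d_i⁴)/32 = π(0.317⁴ − 0.203⁴)/32 = 8.247×10^-4 m⁴.
Shear stress varies linearly with radius: τ = T·r/J = 30930 × 0.140 / 8.247×10^-4 = 5.251×10^6 Pa.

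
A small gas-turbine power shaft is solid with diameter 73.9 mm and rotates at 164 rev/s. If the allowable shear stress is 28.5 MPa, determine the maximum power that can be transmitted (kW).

2330 kW

J = πd⁴/32 = π(0.0739)⁴/32 = 2.928×10^-6 m⁴.
T_max = τ_allow·J/r = 2.85×10^7 × 2.928×10^-6 / 0.0370 = 2258 N·m.
ω = 2π·164 = 1030 rad/s, so P_max = T_max·ω = 2.327×10^6 W.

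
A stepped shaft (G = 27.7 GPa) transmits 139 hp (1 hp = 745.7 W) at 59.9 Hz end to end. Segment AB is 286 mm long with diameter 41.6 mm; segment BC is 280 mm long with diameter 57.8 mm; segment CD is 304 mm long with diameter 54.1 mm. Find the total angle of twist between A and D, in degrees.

ω = 2π·59.9 = 376.4 rad/s, so T = P/ω = 139×745.7 / 376.4 = 275.4 N·m.
J_AB = π(0.0416)⁴/32 = 2.94×10^-7 m⁴; J_BC = π(0.0578)⁴/32 = 1.10×10^-6 m⁴; J_CD = π(0.0541)⁴/32 = 8.41×10^-7 m⁴.
θ = (T/G)·Σ L_i/J_i = (275.4/27.7×10⁹)·(0.286/2.94×10^-7 + 0.280/1.10×10^-6 + 0.304/8.41×10^-7) = 0.01581 rad.

0.906°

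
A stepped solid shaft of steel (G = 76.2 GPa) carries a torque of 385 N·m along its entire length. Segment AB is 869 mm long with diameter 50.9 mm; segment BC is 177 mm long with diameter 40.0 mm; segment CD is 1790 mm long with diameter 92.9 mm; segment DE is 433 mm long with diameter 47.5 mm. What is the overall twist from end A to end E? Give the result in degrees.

0.907°

J_AB = π(0.0509)⁴/32 = 6.59×10^-7 m⁴; J_BC = π(0.0400)⁴/32 = 2.51×10^-7 m⁴; J_CD = π(0.0929)⁴/32 = 7.31×10^-6 m⁴; J_DE = π(0.0475)⁴/32 = 5.00×10^-7 m⁴.
θ = (T/G)·Σ L_i/J_i = (385.0/76.2×10⁹)·(0.869/6.59×10^-7 + 0.177/2.51×10^-7 + 1.79/7.31×10^-6 + 0.433/5.00×10^-7) = 0.01584 rad.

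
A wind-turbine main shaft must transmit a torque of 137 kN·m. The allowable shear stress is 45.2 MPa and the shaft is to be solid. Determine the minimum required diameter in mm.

For a solid shaft τ_max = 16T/(πd³), so d = (16T/(π τ_allow))^(1/3) = (16·137000/(π·4.52×10^7))^(1/3) = 0.2490 m.

249 mm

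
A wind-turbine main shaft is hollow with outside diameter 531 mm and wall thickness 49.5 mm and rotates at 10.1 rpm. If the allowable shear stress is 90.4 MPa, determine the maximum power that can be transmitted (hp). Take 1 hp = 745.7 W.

J = π(d_o⁴ − d_i⁴)/32 = π(0.531⁴ − 0.432⁴)/32 = 4.386×10^-3 m⁴.
T_max = τ_allow·J/r = 9.04×10^7 × 4.386×10^-3 / 0.266 = 1.493e6 N·m.
ω = 2π·10.1/60 = 1.058 rad/s, so P_max = T_max·ω = 1.579×10^6 W.

2120 hp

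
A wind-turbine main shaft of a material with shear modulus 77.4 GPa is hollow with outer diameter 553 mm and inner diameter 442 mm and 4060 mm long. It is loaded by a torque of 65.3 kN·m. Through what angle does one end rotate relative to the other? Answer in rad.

J = π(d_o⁴ − d_i⁴)/32 = π(0.553⁴ − 0.442⁴)/32 = 5.434×10^-3 m⁴.
θ = T·L/(G·J) = 65300 × 4.06 / (77.4×10⁹ × 5.434×10^-3) = 6.303×10^-4 rad.

6.30e-4 rad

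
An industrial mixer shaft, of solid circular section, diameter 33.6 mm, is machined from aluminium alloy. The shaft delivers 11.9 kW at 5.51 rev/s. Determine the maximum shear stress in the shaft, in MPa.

ω = 2π·5.51 = 34.62 rad/s, so T = P/ω = 11.9×10³ / 34.62 = 343.7 N·m.
J = πd⁴/32 = π(0.0336)⁴/32 = 1.251×10^-7 m⁴.
τ_max = T·r/J = 343.7 × 0.0168 / 1.251×10^-7 = 4.615×10^7 Pa.

46.1 MPa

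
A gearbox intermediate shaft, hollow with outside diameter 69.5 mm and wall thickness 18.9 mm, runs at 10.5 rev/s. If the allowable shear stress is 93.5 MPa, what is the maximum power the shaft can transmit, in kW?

389 kW

J = π(d_o⁴ − d_i⁴)/32 = π(0.0695⁴ − 0.0317⁴)/32 = 2.191×10^-6 m⁴.
T_max = τ_allow·J/r = 9.35×10^7 × 2.191×10^-6 / 0.0348 = 5896 N·m.
ω = 2π·10.5 = 65.97 rad/s, so P_max = T_max·ω = 3.890×10^5 W.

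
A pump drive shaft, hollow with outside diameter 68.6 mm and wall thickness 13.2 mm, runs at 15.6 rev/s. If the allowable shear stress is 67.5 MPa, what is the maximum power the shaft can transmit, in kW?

J = π(d_o⁴ − d_i⁴)/32 = π(0.0686⁴ − 0.0422⁴)/32 = 1.863×10^-6 m⁴.
T_max = τ_allow·J/r = 6.75×10^7 × 1.863×10^-6 / 0.0343 = 3666 N·m.
ω = 2π·15.6 = 98.02 rad/s, so P_max = T_max·ω = 3.593×10^5 W.

359 kW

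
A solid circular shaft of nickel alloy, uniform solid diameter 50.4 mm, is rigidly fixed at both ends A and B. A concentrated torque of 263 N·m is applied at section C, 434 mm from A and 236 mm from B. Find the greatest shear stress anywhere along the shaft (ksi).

0.983 ksi

With uniform GJ and both ends fixed, compatibility θ_AC = θ_CB gives T_A·a = T_B·b, together with T_A + T_B = T₀.
T_A = T₀·b/(a+b) = 263.0·236/670.0 = 92.64 N·m; T_B = 170.4 N·m.
τ in each portion: τ_AC = 3.69×10^6 Pa, τ_CB = 6.78×10^6 Pa; maximum is in CB.
τ_max = T_CB·r/J = 170.4·0.0252/6.33×10^-7 = 6.777×10^6 Pa.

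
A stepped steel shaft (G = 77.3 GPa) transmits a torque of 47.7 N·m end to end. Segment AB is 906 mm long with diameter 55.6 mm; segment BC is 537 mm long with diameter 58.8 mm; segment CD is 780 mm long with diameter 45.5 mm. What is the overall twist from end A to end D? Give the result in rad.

J_AB = π(0.0556)⁴/32 = 9.38×10^-7 m⁴; J_BC = π(0.0588)⁴/32 = 1.17×10^-6 m⁴; J_CD = π(0.0455)⁴/32 = 4.21×10^-7 m⁴.
θ = (T/G)·Σ L_i/J_i = (47.70/77.3×10⁹)·(0.906/9.38×10^-7 + 0.537/1.17×10^-6 + 0.780/4.21×10^-7) = 2.022×10^-3 rad.

0.00202 rad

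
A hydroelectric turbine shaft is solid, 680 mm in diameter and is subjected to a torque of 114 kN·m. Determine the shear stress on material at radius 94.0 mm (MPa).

0.511 MPa

J = πd⁴/32 = π(0.680)⁴/32 = 0.02099 m⁴.
Shear stress varies linearly with radius: τ = T·r/J = 114000 × 0.0940 / 0.02099 = 5.105×10^5 Pa.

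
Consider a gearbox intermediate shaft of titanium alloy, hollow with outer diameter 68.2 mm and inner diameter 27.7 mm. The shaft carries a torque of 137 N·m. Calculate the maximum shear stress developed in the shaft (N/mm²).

2.26 N/mm²

J = π(d_o⁴ − d_i⁴)/32 = π(0.0682⁴ − 0.0277⁴)/32 = 2.066×10^-6 m⁴.
τ_max = T·r/J = 137.0 × 0.0341 / 2.066×10^-6 = 2.261×10^6 Pa.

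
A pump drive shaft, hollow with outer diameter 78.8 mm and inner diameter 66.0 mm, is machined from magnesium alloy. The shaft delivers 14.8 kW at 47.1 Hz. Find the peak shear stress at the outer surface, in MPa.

1.02 MPa

ω = 2π·47.1 = 295.9 rad/s, so T = P/ω = 14.8×10³ / 295.9 = 50.01 N·m.
J = π(d_o⁴ − d_i⁴)/32 = π(0.0788⁴ − 0.0660⁴)/32 = 1.922×10^-6 m⁴.
τ_max = T·r/J = 50.01 × 0.0394 / 1.922×10^-6 = 1.025×10^6 Pa.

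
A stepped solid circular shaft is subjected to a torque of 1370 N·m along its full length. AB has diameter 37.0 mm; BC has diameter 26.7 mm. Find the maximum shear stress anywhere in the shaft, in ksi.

53.2 ksi

Under the same torque, τ_max = 16T/(πd³) is largest where d is smallest — segment BC (d = 26.7 mm).
τ_max = 16·1370/(π·(0.0267)³) = 3.666×10^8 Pa.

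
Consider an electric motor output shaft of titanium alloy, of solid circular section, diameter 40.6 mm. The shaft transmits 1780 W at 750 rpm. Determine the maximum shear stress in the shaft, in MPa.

ω = 2π·750/60 = 78.54 rad/s, so T = P/ω = 1780 / 78.54 = 22.66 N·m.
J = πd⁴/32 = π(0.0406)⁴/32 = 2.667×10^-7 m⁴.
τ_max = T·r/J = 22.66 × 0.0203 / 2.667×10^-7 = 1.725×10^6 Pa.

1.72 MPa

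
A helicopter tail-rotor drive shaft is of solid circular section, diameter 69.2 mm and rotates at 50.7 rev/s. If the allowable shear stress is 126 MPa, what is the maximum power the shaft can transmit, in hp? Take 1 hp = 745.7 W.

3500 hp

J = πd⁴/32 = π(0.0692)⁴/32 = 2.251×10^-6 m⁴.
T_max = τ_allow·J/r = 1.26×10^8 × 2.251×10^-6 / 0.0346 = 8198 N·m.
ω = 2π·50.7 = 318.6 rad/s, so P_max = T_max·ω = 2.612×10^6 W.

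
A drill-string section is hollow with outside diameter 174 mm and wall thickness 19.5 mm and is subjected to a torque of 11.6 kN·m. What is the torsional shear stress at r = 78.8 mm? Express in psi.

J = π(d_o⁴ − d_i⁴)/32 = π(0.174⁴ − 0.135⁴)/32 = 5.738×10^-5 m⁴.
Shear stress varies linearly with radius: τ = T·r/J = 11600 × 0.0788 / 5.738×10^-5 = 1.593×10^7 Pa.

2310 psi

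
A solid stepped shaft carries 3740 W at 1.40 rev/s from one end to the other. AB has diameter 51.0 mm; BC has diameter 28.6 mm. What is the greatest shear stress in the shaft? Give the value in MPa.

ω = 2π·1.40 = 8.796 rad/s, so T = P/ω = 3740 / 8.796 = 425.2 N·m.
Under the same torque, τ_max = 16T/(πd³) is largest where d is smallest — segment BC (d = 28.6 mm).
τ_max = 16·425.2/(π·(0.0286)³) = 9.256×10^7 Pa.

92.6 MPa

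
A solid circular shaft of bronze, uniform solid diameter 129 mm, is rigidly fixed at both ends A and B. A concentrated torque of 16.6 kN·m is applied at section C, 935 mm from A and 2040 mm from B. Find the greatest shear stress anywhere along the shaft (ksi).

3.92 ksi

With uniform GJ and both ends fixed, compatibility θ_AC = θ_CB gives T_A·a = T_B·b, together with T_A + T_B = T₀.
T_A = T₀·b/(a+b) = 16600·2040/2975 = 11380 N·m; T_B = 5217 N·m.
τ in each portion: τ_AC = 2.70×10^7 Pa, τ_CB = 1.24×10^7 Pa; maximum is in AC.
τ_max = T_AC·r/J = 11380·0.0645/2.72×10^-5 = 2.701×10^7 Pa.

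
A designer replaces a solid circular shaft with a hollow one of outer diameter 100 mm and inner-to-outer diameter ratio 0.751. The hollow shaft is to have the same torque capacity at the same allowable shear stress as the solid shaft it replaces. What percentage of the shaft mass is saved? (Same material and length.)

43.7 %

Equal τ_max and T ⇒ the solid shaft needs d_s³ = d_o³(1−k⁴), so d_s = 100·(1−0.751⁴)^(1/3) = 88.02 mm.
Area ratio A_h/A_s = d_o²(1−k²)/d_s² = (1−k²)/(1−k⁴)^(2/3) = 0.5628.
Mass saving = 1 − 0.5628 = 43.7 %.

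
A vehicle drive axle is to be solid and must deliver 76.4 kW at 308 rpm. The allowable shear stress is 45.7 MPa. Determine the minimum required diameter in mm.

ω = 2π·308/60 = 32.25 rad/s, so T = P/ω = 76.4×10³ / 32.25 = 2369 N·m.
For a solid shaft τ_max = 16T/(πd³), so d = (16T/(π τ_allow))^(1/3) = (16·2369/(π·4.57×10^7))^(1/3) = 0.06415 m.

64.1 mm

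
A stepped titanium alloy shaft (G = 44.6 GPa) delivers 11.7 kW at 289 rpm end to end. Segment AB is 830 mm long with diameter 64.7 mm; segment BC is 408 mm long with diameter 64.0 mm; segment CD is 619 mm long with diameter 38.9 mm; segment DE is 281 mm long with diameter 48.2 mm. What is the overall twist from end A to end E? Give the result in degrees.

ω = 2π·289/60 = 30.26 rad/s, so T = P/ω = 11.7×10³ / 30.26 = 386.6 N·m.
J_AB = π(0.0647)⁴/32 = 1.72×10^-6 m⁴; J_BC = π(0.0640)⁴/32 = 1.65×10^-6 m⁴; J_CD = π(0.0389)⁴/32 = 2.25×10^-7 m⁴; J_DE = π(0.0482)⁴/32 = 5.30×10^-7 m⁴.
θ = (T/G)·Σ L_i/J_i = (386.6/44.6×10⁹)·(0.830/1.72×10^-6 + 0.408/1.65×10^-6 + 0.619/2.25×10^-7 + 0.281/5.30×10^-7) = 0.03479 rad.

1.99°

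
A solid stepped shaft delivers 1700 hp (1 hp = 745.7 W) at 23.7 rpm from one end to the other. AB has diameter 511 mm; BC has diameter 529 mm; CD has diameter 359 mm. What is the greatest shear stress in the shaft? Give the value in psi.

ω = 2π·23.7/60 = 2.482 rad/s, so T = P/ω = 1700×745.7 / 2.482 = 510800 N·m.
Under the same torque, τ_max = 16T/(πd³) is largest where d is smallest — segment CD (d = 359 mm).
τ_max = 16·510800/(π·(0.359)³) = 5.622×10^7 Pa.

8150 psi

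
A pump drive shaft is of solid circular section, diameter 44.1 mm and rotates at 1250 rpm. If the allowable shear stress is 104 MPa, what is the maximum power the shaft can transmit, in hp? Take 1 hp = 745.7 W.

J = πd⁴/32 = π(0.0441)⁴/32 = 3.713×10^-7 m⁴.
T_max = τ_allow·J/r = 1.04×10^8 × 3.713×10^-7 / 0.0221 = 1751 N·m.
ω = 2π·1250/60 = 130.9 rad/s, so P_max = T_max·ω = 2.293×10^5 W.

307 hp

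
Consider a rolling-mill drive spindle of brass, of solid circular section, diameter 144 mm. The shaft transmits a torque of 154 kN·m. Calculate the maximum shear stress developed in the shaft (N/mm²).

263 N/mm²

J = πd⁴/32 = π(0.144)⁴/32 = 4.221×10^-5 m⁴.
τ_max = T·r/J = 154000 × 0.0720 / 4.221×10^-5 = 2.627×10^8 Pa.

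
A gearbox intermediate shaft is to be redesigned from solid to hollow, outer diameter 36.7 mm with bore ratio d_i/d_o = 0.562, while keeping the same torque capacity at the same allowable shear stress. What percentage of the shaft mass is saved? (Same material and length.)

Equal τ_max and T ⇒ the solid shaft needs d_s³ = d_o³(1−k⁴), so d_s = 36.7·(1−0.562⁴)^(1/3) = 35.44 mm.
Area ratio A_h/A_s = d_o²(1−k²)/d_s² = (1−k²)/(1−k⁴)^(2/3) = 0.7338.
Mass saving = 1 − 0.7338 = 26.6 %.

26.6 %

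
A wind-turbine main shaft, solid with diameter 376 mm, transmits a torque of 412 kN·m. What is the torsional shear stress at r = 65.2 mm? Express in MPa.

13.7 MPa

J = πd⁴/32 = π(0.376)⁴/32 = 1.962×10^-3 m⁴.
Shear stress varies linearly with radius: τ = T·r/J = 412000 × 0.0652 / 1.962×10^-3 = 1.369×10^7 Pa.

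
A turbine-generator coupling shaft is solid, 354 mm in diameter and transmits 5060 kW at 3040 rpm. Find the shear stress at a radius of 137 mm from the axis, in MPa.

1.41 MPa

ω = 2π·3040/60 = 318.3 rad/s, so T = P/ω = 5060×10³ / 318.3 = 15890 N·m.
J = πd⁴/32 = π(0.354)⁴/32 = 1.542×10^-3 m⁴.
Shear stress varies linearly with radius: τ = T·r/J = 15890 × 0.137 / 1.542×10^-3 = 1.412×10^6 Pa.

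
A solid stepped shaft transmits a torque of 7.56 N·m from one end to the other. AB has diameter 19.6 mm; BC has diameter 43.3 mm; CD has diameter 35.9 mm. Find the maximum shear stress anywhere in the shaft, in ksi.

Under the same torque, τ_max = 16T/(πd³) is largest where d is smallest — segment AB (d = 19.6 mm).
τ_max = 16·7.560/(π·(0.0196)³) = 5.114×10^6 Pa.

0.742 ksi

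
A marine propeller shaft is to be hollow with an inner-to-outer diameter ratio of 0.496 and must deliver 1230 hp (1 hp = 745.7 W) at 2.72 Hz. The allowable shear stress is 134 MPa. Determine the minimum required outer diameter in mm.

129 mm

ω = 2π·2.72 = 17.09 rad/s, so T = P/ω = 1230×745.7 / 17.09 = 53670 N·m.
For a hollow shaft with d_i/d_o = 0.496: τ_max = 16T/(π d_o³ (1−k⁴)), so d_o = [16T/(π τ_allow (1−k⁴))]^(1/3) = [16·53670/(π·1.34×10^8·0.9395)]^(1/3) = 0.1295 m.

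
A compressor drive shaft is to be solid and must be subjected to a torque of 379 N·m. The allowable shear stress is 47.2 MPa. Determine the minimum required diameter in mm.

For a solid shaft τ_max = 16T/(πd³), so d = (16T/(π τ_allow))^(1/3) = (16·379.0/(π·4.72×10^7))^(1/3) = 0.03445 m.

34.5 mm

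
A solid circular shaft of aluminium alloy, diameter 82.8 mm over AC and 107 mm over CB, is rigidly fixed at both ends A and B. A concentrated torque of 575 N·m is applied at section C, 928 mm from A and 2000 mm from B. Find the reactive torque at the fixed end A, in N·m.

251 N·m

Compatibility: T_A·a/J_AC = T_B·b/J_CB with T_A + T_B = T₀.
J_AC = 4.61×10^-6 m⁴, J_CB = 1.29×10^-5 m⁴, so T_A = T₀·(J_AC/a)/((J_AC/a)+(J_CB/b)) = 250.7 N·m, T_B = 324.3 N·m.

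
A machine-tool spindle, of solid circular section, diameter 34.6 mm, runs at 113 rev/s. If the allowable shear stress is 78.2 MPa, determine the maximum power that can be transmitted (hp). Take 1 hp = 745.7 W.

606 hp

J = πd⁴/32 = π(0.0346)⁴/32 = 1.407×10^-7 m⁴.
T_max = τ_allow·J/r = 7.82×10^7 × 1.407×10^-7 / 0.0173 = 636.0 N·m.
ω = 2π·113 = 710.0 rad/s, so P_max = T_max·ω = 4.516×10^5 W.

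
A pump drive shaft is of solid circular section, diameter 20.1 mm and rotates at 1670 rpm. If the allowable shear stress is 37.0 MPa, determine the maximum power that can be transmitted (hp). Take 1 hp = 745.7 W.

13.8 hp

J = πd⁴/32 = π(0.0201)⁴/32 = 1.602×10^-8 m⁴.
T_max = τ_allow·J/r = 3.70×10^7 × 1.602×10^-8 / 0.0100 = 59.00 N·m.
ω = 2π·1670/60 = 174.9 rad/s, so P_max = T_max·ω = 1.032×10^4 W.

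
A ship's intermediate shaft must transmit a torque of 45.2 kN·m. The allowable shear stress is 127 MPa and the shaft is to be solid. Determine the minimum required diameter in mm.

For a solid shaft τ_max = 16T/(πd³), so d = (16T/(π τ_allow))^(1/3) = (16·45200/(π·1.27×10^8))^(1/3) = 0.1219 m.

122 mm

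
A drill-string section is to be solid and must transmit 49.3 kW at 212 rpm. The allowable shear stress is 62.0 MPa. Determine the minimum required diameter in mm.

ω = 2π·212/60 = 22.20 rad/s, so T = P/ω = 49.3×10³ / 22.20 = 2221 N·m.
For a solid shaft τ_max = 16T/(πd³), so d = (16T/(π τ_allow))^(1/3) = (16·2221/(π·6.20×10^7))^(1/3) = 0.05671 m.

56.7 mm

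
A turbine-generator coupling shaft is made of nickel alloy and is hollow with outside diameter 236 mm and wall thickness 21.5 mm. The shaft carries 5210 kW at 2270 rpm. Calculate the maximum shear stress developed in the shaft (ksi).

2.23 ksi

ω = 2π·2270/60 = 237.7 rad/s, so T = P/ω = 5210×10³ / 237.7 = 21920 N·m.
J = π(d_o⁴ − d_i⁴)/32 = π(0.236⁴ − 0.193⁴)/32 = 1.683×10^-4 m⁴.
τ_max = T·r/J = 21920 × 0.118 / 1.683×10^-4 = 1.536×10^7 Pa.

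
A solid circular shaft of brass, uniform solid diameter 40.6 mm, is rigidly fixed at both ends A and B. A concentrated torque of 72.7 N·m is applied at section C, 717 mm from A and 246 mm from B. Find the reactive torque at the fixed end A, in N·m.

18.6 N·m

With uniform GJ and both ends fixed, compatibility θ_AC = θ_CB gives T_A·a = T_B·b, together with T_A + T_B = T₀.
T_A = T₀·b/(a+b) = 72.70·246/963.0 = 18.57 N·m; T_B = 54.13 N·m.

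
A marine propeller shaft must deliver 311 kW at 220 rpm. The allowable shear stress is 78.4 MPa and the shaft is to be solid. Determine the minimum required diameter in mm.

95.7 mm

ω = 2π·220/60 = 23.04 rad/s, so T = P/ω = 311×10³ / 23.04 = 13500 N·m.
For a solid shaft τ_max = 16T/(πd³), so d = (16T/(π τ_allow))^(1/3) = (16·13500/(π·7.84×10^7))^(1/3) = 0.09572 m.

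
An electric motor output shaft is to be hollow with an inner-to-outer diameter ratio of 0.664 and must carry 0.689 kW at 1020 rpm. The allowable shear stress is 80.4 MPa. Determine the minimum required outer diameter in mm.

7.97 mm

ω = 2π·1020/60 = 106.8 rad/s, so T = P/ω = 0.689×10³ / 106.8 = 6.450 N·m.
For a hollow shaft with d_i/d_o = 0.664: τ_max = 16T/(π d_o³ (1−k⁴)), so d_o = [16T/(π τ_allow (1−k⁴))]^(1/3) = [16·6.450/(π·8.04×10^7·0.8056)]^(1/3) = 0.007975 m.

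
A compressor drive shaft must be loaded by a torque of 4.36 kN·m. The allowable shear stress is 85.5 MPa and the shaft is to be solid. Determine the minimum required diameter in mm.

For a solid shaft τ_max = 16T/(πd³), so d = (16T/(π τ_allow))^(1/3) = (16·4360/(π·8.55×10^7))^(1/3) = 0.06380 m.

63.8 mm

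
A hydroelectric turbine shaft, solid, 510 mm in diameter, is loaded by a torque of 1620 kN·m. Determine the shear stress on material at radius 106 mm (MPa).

25.9 MPa

J = πd⁴/32 = π(0.510)⁴/32 = 6.642×10^-3 m⁴.
Shear stress varies linearly with radius: τ = T·r/J = 1.620e6 × 0.106 / 6.642×10^-3 = 2.585×10^7 Pa.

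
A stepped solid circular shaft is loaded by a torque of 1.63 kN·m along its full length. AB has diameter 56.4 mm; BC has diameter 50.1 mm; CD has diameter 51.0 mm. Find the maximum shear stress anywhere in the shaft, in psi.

9570 psi

Under the same torque, τ_max = 16T/(πd³) is largest where d is smallest — segment BC (d = 50.1 mm).
τ_max = 16·1630/(π·(0.0501)³) = 6.602×10^7 Pa.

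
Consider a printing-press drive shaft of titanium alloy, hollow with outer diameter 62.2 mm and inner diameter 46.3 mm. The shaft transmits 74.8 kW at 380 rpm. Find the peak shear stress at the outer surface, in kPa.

57400 kPa

ω = 2π·380/60 = 39.79 rad/s, so T = P/ω = 74.8×10³ / 39.79 = 1880 N·m.
J = π(d_o⁴ − d_i⁴)/32 = π(0.0622⁴ − 0.0463⁴)/32 = 1.018×10^-6 m⁴.
τ_max = T·r/J = 1880 × 0.0311 / 1.018×10^-6 = 5.741×10^7 Pa.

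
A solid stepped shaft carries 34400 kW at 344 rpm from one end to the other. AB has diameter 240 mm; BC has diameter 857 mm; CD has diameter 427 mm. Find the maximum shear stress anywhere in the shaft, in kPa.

ω = 2π·344/60 = 36.02 rad/s, so T = P/ω = 34400×10³ / 36.02 = 954900 N·m.
Under the same torque, τ_max = 16T/(πd³) is largest where d is smallest — segment AB (d = 240 mm).
τ_max = 16·954900/(π·(0.240)³) = 3.518×10^8 Pa.

352000 kPa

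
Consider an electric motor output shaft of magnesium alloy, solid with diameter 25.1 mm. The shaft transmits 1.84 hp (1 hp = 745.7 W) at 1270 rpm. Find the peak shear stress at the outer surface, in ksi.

ω = 2π·1270/60 = 133.0 rad/s, so T = P/ω = 1.84×745.7 / 133.0 = 10.32 N·m.
J = πd⁴/32 = π(0.0251)⁴/32 = 3.897×10^-8 m⁴.
τ_max = T·r/J = 10.32 × 0.0126 / 3.897×10^-8 = 3.323×10^6 Pa.

0.482 ksi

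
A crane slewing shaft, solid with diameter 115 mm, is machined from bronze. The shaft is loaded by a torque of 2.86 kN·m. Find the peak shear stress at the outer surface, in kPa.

J = πd⁴/32 = π(0.115)⁴/32 = 1.717×10^-5 m⁴.
τ_max = T·r/J = 2860 × 0.0575 / 1.717×10^-5 = 9.577×10^6 Pa.

9580 kPa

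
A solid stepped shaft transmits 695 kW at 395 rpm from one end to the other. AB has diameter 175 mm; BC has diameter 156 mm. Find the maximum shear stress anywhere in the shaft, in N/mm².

22.5 N/mm²

ω = 2π·395/60 = 41.36 rad/s, so T = P/ω = 695×10³ / 41.36 = 16800 N·m.
Under the same torque, τ_max = 16T/(πd³) is largest where d is smallest — segment BC (d = 156 mm).
τ_max = 16·16800/(π·(0.156)³) = 2.254×10^7 Pa.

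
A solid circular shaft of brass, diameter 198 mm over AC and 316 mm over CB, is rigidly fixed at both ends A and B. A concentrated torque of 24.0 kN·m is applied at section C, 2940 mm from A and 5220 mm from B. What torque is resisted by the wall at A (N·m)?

5160 N·m

Compatibility: T_A·a/J_AC = T_B·b/J_CB with T_A + T_B = T₀.
J_AC = 1.51×10^-4 m⁴, J_CB = 9.79×10^-4 m⁴, so T_A = T₀·(J_AC/a)/((J_AC/a)+(J_CB/b)) = 5157 N·m, T_B = 18840 N·m.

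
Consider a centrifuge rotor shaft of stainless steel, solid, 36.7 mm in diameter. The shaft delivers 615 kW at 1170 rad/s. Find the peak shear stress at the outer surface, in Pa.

5.42e7 Pa

ω = 1170 rad/s, so T = P/ω = 615×10³ / 1170 = 525.6 N·m.
J = πd⁴/32 = π(0.0367)⁴/32 = 1.781×10^-7 m⁴.
τ_max = T·r/J = 525.6 × 0.0184 / 1.781×10^-7 = 5.416×10^7 Pa.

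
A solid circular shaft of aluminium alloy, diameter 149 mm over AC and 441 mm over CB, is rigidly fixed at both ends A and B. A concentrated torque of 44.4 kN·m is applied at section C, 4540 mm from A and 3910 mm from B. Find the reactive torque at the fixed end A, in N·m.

493 N·m

Compatibility: T_A·a/J_AC = T_B·b/J_CB with T_A + T_B = T₀.
J_AC = 4.84×10^-5 m⁴, J_CB = 3.71×10^-3 m⁴, so T_A = T₀·(J_AC/a)/((J_AC/a)+(J_CB/b)) = 492.8 N·m, T_B = 43910 N·m.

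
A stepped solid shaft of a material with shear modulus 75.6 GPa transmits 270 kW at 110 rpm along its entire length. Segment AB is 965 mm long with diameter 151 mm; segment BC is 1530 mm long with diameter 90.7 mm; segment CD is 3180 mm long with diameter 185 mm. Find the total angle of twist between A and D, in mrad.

85.8 mrad

ω = 2π·110/60 = 11.52 rad/s, so T = P/ω = 270×10³ / 11.52 = 23440 N·m.
J_AB = π(0.151)⁴/32 = 5.10×10^-5 m⁴; J_BC = π(0.0907)⁴/32 = 6.64×10^-6 m⁴; J_CD = π(0.185)⁴/32 = 1.15×10^-4 m⁴.
θ = (T/G)·Σ L_i/J_i = (23440/75.6×10⁹)·(0.965/5.10×10^-5 + 1.53/6.64×10^-6 + 3.18/1.15×10^-4) = 0.08583 rad.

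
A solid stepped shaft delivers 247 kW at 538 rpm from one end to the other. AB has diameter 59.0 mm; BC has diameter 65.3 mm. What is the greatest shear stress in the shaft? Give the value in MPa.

109 MPa

ω = 2π·538/60 = 56.34 rad/s, so T = P/ω = 247×10³ / 56.34 = 4384 N·m.
Under the same torque, τ_max = 16T/(πd³) is largest where d is smallest — segment AB (d = 59.0 mm).
τ_max = 16·4384/(π·(0.0590)³) = 1.087×10^8 Pa.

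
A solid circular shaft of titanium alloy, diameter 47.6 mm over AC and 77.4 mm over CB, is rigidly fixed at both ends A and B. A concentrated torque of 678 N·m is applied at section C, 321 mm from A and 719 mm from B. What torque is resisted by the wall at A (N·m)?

Compatibility: T_A·a/J_AC = T_B·b/J_CB with T_A + T_B = T₀.
J_AC = 5.04×10^-7 m⁴, J_CB = 3.52×10^-6 m⁴, so T_A = T₀·(J_AC/a)/((J_AC/a)+(J_CB/b)) = 164.5 N·m, T_B = 513.5 N·m.

165 N·m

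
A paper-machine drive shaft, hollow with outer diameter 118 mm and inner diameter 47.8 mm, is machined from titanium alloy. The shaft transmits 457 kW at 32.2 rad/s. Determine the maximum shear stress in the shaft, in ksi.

ω = 32.2 rad/s, so T = P/ω = 457×10³ / 32.20 = 14190 N·m.
J = π(d_o⁴ − d_i⁴)/32 = π(0.118⁴ − 0.0478⁴)/32 = 1.852×10^-5 m⁴.
τ_max = T·r/J = 14190 × 0.0590 / 1.852×10^-5 = 4.521×10^7 Pa.

6.56 ksi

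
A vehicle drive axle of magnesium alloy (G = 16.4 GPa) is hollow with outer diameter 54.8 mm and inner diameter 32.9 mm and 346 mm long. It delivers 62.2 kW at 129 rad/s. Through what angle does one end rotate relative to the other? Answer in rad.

0.0132 rad

ω = 129 rad/s, so T = P/ω = 62.2×10³ / 129.0 = 482.2 N·m.
J = π(d_o⁴ − d_i⁴)/32 = π(0.0548⁴ − 0.0329⁴)/32 = 7.703×10^-7 m⁴.
θ = T·L/(G·J) = 482.2 × 0.346 / (16.4×10⁹ × 7.703×10^-7) = 0.01321 rad.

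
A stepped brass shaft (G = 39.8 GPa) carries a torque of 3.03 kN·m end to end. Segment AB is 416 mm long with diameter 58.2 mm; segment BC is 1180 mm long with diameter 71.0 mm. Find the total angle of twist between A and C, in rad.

0.0641 rad

J_AB = π(0.0582)⁴/32 = 1.13×10^-6 m⁴; J_BC = π(0.0710)⁴/32 = 2.49×10^-6 m⁴.
θ = (T/G)·Σ L_i/J_i = (3030/39.8×10⁹)·(0.416/1.13×10^-6 + 1.18/2.49×10^-6) = 0.06413 rad.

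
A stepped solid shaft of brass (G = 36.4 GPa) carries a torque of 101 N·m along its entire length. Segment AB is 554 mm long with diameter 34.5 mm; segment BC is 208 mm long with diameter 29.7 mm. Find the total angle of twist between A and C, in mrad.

J_AB = π(0.0345)⁴/32 = 1.39×10^-7 m⁴; J_BC = π(0.0297)⁴/32 = 7.64×10^-8 m⁴.
θ = (T/G)·Σ L_i/J_i = (101.0/36.4×10⁹)·(0.554/1.39×10^-7 + 0.208/7.64×10^-8) = 0.01861 rad.

18.6 mrad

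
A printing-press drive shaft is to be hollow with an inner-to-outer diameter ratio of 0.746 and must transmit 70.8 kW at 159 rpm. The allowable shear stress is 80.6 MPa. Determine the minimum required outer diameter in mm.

ω = 2π·159/60 = 16.65 rad/s, so T = P/ω = 70.8×10³ / 16.65 = 4252 N·m.
For a hollow shaft with d_i/d_o = 0.746: τ_max = 16T/(π d_o³ (1−k⁴)), so d_o = [16T/(π τ_allow (1−k⁴))]^(1/3) = [16·4252/(π·8.06×10^7·0.6903)]^(1/3) = 0.07301 m.

73.0 mm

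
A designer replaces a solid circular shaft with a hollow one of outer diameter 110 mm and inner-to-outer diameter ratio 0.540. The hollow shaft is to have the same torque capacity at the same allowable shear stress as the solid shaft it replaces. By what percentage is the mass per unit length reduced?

24.8 %

Equal τ_max and T ⇒ the solid shaft needs d_s³ = d_o³(1−k⁴), so d_s = 110·(1−0.540⁴)^(1/3) = 106.8 mm.
Area ratio A_h/A_s = d_o²(1−k²)/d_s² = (1−k²)/(1−k⁴)^(2/3) = 0.7516.
Mass saving = 1 − 0.7516 = 24.8 %.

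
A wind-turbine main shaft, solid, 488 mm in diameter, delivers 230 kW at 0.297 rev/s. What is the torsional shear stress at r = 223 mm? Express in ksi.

0.716 ksi

ω = 2π·0.297 = 1.866 rad/s, so T = P/ω = 230×10³ / 1.866 = 123300 N·m.
J = πd⁴/32 = π(0.488)⁴/32 = 5.568×10^-3 m⁴.
Shear stress varies linearly with radius: τ = T·r/J = 123300 × 0.223 / 5.568×10^-3 = 4.936×10^6 Pa.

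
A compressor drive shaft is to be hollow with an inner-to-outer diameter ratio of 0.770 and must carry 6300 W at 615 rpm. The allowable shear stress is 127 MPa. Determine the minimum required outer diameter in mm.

18.2 mm

ω = 2π·615/60 = 64.40 rad/s, so T = P/ω = 6300 / 64.40 = 97.82 N·m.
For a hollow shaft with d_i/d_o = 0.770: τ_max = 16T/(π d_o³ (1−k⁴)), so d_o = [16T/(π τ_allow (1−k⁴))]^(1/3) = [16·97.82/(π·1.27×10^8·0.6485)]^(1/3) = 0.01822 m.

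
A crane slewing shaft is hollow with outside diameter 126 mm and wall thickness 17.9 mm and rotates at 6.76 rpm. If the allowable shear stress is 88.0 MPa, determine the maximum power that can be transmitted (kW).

18.0 kW

J = π(d_o⁴ − d_i⁴)/32 = π(0.126⁴ − 0.0902⁴)/32 = 1.825×10^-5 m⁴.
T_max = τ_allow·J/r = 8.80×10^7 × 1.825×10^-5 / 0.0630 = 25490 N·m.
ω = 2π·6.76/60 = 0.7079 rad/s, so P_max = T_max·ω = 1.804×10^4 W.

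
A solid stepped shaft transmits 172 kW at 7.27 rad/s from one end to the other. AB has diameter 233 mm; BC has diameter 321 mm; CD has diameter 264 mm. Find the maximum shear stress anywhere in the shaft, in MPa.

9.53 MPa

ω = 7.27 rad/s, so T = P/ω = 172×10³ / 7.270 = 23660 N·m.
Under the same torque, τ_max = 16T/(πd³) is largest where d is smallest — segment AB (d = 233 mm).
τ_max = 16·23660/(π·(0.233)³) = 9.526×10^6 Pa.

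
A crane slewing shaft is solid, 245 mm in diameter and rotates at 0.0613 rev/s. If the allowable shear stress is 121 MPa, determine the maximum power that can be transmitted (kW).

J = πd⁴/32 = π(0.245)⁴/32 = 3.537×10^-4 m⁴.
T_max = τ_allow·J/r = 1.21×10^8 × 3.537×10^-4 / 0.122 = 349400 N·m.
ω = 2π·0.0613 = 0.3852 rad/s, so P_max = T_max·ω = 1.346×10^5 W.

135 kW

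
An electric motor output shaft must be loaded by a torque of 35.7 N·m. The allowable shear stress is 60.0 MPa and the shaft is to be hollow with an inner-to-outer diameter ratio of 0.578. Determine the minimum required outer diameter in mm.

For a hollow shaft with d_i/d_o = 0.578: τ_max = 16T/(π d_o³ (1−k⁴)), so d_o = [16T/(π τ_allow (1−k⁴))]^(1/3) = [16·35.70/(π·6.00×10^7·0.8884)]^(1/3) = 0.01505 m.

15.1 mm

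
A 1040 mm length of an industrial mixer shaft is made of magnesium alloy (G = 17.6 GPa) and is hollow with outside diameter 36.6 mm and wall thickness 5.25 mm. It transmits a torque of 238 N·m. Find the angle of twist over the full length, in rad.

J = π(d_o⁴ − d_i⁴)/32 = π(0.0366⁴ − 0.0261⁴)/32 = 1.306×10^-7 m⁴.
θ = T·L/(G·J) = 238.0 × 1.04 / (17.6×10⁹ × 1.306×10^-7) = 0.1077 rad.

0.108 rad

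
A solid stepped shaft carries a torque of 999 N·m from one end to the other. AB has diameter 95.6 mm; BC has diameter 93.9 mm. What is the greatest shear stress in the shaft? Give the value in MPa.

Under the same torque, τ_max = 16T/(πd³) is largest where d is smallest — segment BC (d = 93.9 mm).
τ_max = 16·999.0/(π·(0.0939)³) = 6.145×10^6 Pa.

6.15 MPa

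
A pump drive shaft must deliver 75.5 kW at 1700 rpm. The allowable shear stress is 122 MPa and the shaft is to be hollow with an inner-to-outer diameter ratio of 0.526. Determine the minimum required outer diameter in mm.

ω = 2π·1700/60 = 178.0 rad/s, so T = P/ω = 75.5×10³ / 178.0 = 424.1 N·m.
For a hollow shaft with d_i/d_o = 0.526: τ_max = 16T/(π d_o³ (1−k⁴)), so d_o = [16T/(π τ_allow (1−k⁴))]^(1/3) = [16·424.1/(π·1.22×10^8·0.9235)]^(1/3) = 0.02676 m.

26.8 mm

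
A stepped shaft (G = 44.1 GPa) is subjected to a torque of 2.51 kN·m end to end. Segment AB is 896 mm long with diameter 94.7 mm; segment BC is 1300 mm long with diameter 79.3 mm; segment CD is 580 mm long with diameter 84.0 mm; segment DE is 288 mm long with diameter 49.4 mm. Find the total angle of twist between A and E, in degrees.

3.46°

J_AB = π(0.0947)⁴/32 = 7.90×10^-6 m⁴; J_BC = π(0.0793)⁴/32 = 3.88×10^-6 m⁴; J_CD = π(0.0840)⁴/32 = 4.89×10^-6 m⁴; J_DE = π(0.0494)⁴/32 = 5.85×10^-7 m⁴.
θ = (T/G)·Σ L_i/J_i = (2510/44.1×10⁹)·(0.896/7.90×10^-6 + 1.30/3.88×10^-6 + 0.580/4.89×10^-6 + 0.288/5.85×10^-7) = 0.06031 rad.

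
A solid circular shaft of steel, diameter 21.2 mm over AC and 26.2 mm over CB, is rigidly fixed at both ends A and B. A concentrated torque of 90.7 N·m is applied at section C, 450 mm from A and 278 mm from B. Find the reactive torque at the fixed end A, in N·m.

Compatibility: T_A·a/J_AC = T_B·b/J_CB with T_A + T_B = T₀.
J_AC = 1.98×10^-8 m⁴, J_CB = 4.63×10^-8 m⁴, so T_A = T₀·(J_AC/a)/((J_AC/a)+(J_CB/b)) = 18.99 N·m, T_B = 71.71 N·m.

19.0 N·m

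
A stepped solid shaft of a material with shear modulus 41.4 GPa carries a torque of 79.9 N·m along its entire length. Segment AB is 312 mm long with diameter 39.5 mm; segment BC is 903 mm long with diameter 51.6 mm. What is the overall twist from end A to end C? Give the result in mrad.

5.02 mrad

J_AB = π(0.0395)⁴/32 = 2.39×10^-7 m⁴; J_BC = π(0.0516)⁴/32 = 6.96×10^-7 m⁴.
θ = (T/G)·Σ L_i/J_i = (79.90/41.4×10⁹)·(0.312/2.39×10^-7 + 0.903/6.96×10^-7) = 5.023×10^-3 rad.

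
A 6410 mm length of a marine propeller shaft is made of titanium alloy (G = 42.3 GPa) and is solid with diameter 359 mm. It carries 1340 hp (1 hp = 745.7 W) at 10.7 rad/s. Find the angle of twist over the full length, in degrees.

0.497°

ω = 10.7 rad/s, so T = P/ω = 1340×745.7 / 10.70 = 93390 N·m.
J = πd⁴/32 = π(0.359)⁴/32 = 1.631×10^-3 m⁴.
θ = T·L/(G·J) = 93390 × 6.41 / (42.3×10⁹ × 1.631×10^-3) = 8.678×10^-3 rad.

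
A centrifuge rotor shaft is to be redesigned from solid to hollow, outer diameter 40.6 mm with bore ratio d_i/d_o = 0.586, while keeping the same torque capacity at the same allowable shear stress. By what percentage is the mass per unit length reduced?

28.6 %

Equal τ_max and T ⇒ the solid shaft needs d_s³ = d_o³(1−k⁴), so d_s = 40.6·(1−0.586⁴)^(1/3) = 38.94 mm.
Area ratio A_h/A_s = d_o²(1−k²)/d_s² = (1−k²)/(1−k⁴)^(2/3) = 0.7139.
Mass saving = 1 − 0.7139 = 28.6 %.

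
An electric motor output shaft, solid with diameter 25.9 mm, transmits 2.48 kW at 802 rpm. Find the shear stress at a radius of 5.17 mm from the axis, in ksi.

0.501 ksi

ω = 2π·802/60 = 83.99 rad/s, so T = P/ω = 2.48×10³ / 83.99 = 29.53 N·m.
J = πd⁴/32 = π(0.0259)⁴/32 = 4.418×10^-8 m⁴.
Shear stress varies linearly with radius: τ = T·r/J = 29.53 × 0.00517 / 4.418×10^-8 = 3.456×10^6 Pa.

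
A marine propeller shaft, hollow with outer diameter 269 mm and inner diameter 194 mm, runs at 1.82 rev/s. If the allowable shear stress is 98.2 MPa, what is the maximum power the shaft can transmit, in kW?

J = π(d_o⁴ − d_i⁴)/32 = π(0.269⁴ − 0.194⁴)/32 = 3.750×10^-4 m⁴.
T_max = τ_allow·J/r = 9.82×10^7 × 3.750×10^-4 / 0.135 = 273800 N·m.
ω = 2π·1.82 = 11.44 rad/s, so P_max = T_max·ω = 3.131×10^6 W.

3130 kW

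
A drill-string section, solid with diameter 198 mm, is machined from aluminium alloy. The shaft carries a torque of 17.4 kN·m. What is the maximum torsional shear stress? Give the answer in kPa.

J = πd⁴/32 = π(0.198)⁴/32 = 1.509×10^-4 m⁴.
τ_max = T·r/J = 17400 × 0.0990 / 1.509×10^-4 = 1.142×10^7 Pa.

11400 kPa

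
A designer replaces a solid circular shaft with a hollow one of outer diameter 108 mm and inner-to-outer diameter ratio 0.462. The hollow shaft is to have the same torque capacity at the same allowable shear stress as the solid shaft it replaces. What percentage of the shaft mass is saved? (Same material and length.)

Equal τ_max and T ⇒ the solid shaft needs d_s³ = d_o³(1−k⁴), so d_s = 108·(1−0.462⁴)^(1/3) = 106.3 mm.
Area ratio A_h/A_s = d_o²(1−k²)/d_s² = (1−k²)/(1−k⁴)^(2/3) = 0.8114.
Mass saving = 1 − 0.8114 = 18.9 %.

18.9 %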